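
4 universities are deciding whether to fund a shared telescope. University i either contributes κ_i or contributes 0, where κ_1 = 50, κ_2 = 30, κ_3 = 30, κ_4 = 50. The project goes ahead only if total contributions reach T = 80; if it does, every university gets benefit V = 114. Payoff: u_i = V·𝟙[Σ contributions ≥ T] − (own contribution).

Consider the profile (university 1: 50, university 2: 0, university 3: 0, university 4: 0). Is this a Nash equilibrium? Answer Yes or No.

No

Total = 50 < 80: not provided.
University 1 (pledges 50, payoff -50): dropping to 0 → total 0, payoff 0. Profitable deviation.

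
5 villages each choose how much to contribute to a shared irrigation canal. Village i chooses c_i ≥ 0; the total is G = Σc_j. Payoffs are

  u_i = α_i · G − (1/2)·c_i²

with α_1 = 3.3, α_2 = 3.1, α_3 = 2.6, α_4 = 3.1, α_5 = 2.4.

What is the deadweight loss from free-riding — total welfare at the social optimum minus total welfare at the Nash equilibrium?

Village i's FOC: ∂u_i/∂c_i = α_i − c_i = 0, so c_i* = α_i.
NE contributions = (3.3, 3.1, 2.6, 3.1, 2.4); G = 14.5.
W^NE = (Σα)·G − ½Σα_i² = 14.5² − ½·42.63 = 188.935.
Planner sets c_i = Σα_j = 14.5 for every i, so G^SO = 5·14.5 = 72.5.
W^SO = (Σα)·G^SO − ½·5·(Σα)² = (5/2)·14.5² = 525.625.
Deadweight loss = W^SO − W^NE = 336.69.

336.69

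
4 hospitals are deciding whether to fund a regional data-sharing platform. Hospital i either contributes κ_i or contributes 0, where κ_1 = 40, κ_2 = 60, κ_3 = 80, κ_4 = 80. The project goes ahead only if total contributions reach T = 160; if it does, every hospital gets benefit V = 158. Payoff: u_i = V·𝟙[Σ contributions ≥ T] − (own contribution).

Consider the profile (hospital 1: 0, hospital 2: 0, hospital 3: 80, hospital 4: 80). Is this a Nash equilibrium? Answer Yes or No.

Total = 160 ≥ 160: provided.
Hospital 1 (pledges 0, payoff 158): pledging 40 → total 200, payoff 118. No gain.
Hospital 2 (pledges 0, payoff 158): pledging 60 → total 220, payoff 98. No gain.
Hospital 3 (pledges 80, payoff 78): dropping to 0 → total 80, payoff 0. No gain.
Hospital 4 (pledges 80, payoff 78): dropping to 0 → total 80, payoff 0. No gain.

Yes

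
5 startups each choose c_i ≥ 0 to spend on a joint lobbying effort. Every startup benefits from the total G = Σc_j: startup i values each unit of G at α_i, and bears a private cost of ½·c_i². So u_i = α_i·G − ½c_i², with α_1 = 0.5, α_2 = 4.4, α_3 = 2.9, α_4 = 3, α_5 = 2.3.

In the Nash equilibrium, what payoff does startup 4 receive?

34.8

Startup i's FOC: ∂u_i/∂c_i = α_i − c_i = 0, so c_i* = α_i.
NE contributions = (0.5, 4.4, 2.9, 3, 2.3); G = 13.1.
u_4 = α_4·G − ½·(c_4)² = 3·13.1 − ½·3² = 34.8.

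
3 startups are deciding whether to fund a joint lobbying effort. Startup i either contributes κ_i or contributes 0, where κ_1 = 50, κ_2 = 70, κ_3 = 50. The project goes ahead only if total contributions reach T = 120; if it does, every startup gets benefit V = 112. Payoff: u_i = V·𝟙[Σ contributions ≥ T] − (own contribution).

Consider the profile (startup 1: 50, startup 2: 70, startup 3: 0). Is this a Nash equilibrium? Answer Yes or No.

Yes

Total = 120 ≥ 120: provided.
Startup 1 (pledges 50, payoff 62): dropping to 0 → total 70, payoff 0. No gain.
Startup 2 (pledges 70, payoff 42): dropping to 0 → total 50, payoff 0. No gain.
Startup 3 (pledges 0, payoff 112): pledging 50 → total 170, payoff 62. No gain.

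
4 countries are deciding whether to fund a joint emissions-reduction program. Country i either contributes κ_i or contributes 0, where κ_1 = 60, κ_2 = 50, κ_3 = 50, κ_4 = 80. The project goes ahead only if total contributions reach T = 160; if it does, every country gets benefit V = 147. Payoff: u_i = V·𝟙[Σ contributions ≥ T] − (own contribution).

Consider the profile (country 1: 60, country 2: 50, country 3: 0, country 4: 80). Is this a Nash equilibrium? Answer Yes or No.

Total = 190 ≥ 160: provided.
Country 1 (pledges 60, payoff 87): dropping to 0 → total 130, payoff 0. No gain.
Country 2 (pledges 50, payoff 97): dropping to 0 → total 140, payoff 0. No gain.
Country 3 (pledges 0, payoff 147): pledging 50 → total 240, payoff 97. No gain.
Country 4 (pledges 80, payoff 67): dropping to 0 → total 110, payoff 0. No gain.

Yes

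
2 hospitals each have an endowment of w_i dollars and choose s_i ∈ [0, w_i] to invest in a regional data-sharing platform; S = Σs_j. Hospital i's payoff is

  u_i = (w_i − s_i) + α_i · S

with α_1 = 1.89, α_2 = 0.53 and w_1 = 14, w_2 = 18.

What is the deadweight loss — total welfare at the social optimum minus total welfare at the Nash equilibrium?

∂u_i/∂s_i = α_i − 1, so hospital i contributes w_i if α_i > 1, else 0.
α_i > 1 for i ∈ {1}; NE contributions (14, 0), S = 14.
W^NE = Σw_i − S^NE + (Σα_i)·S^NE = 32 + 1.42·14 = 51.88.
Planner: ∂(Σu_j)/∂s_i = Σα_j − 1 = 1.42 > 0, so everyone contributes w_i; S^SO = 32, W^SO = 32 + 1.42·32 = 77.44.
Deadweight loss = 25.56.

25.56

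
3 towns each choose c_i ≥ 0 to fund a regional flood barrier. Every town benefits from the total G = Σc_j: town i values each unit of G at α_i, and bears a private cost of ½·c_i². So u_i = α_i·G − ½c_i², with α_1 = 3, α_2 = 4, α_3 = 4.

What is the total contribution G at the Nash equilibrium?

Town i's FOC: ∂u_i/∂c_i = α_i − c_i = 0, so c_i* = α_i.
NE contributions = (3, 4, 4); G = 11.

11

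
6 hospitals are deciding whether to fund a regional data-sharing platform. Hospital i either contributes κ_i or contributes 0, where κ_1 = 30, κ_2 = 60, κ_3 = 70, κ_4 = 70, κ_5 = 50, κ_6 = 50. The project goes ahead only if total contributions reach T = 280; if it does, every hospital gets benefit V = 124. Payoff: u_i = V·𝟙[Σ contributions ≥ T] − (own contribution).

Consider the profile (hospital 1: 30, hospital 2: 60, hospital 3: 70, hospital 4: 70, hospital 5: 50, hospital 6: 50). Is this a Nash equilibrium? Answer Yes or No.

Total = 330 ≥ 280: provided.
Hospital 1 (pledges 30, payoff 94): dropping to 0 → total 300, payoff 124. Profitable deviation.

No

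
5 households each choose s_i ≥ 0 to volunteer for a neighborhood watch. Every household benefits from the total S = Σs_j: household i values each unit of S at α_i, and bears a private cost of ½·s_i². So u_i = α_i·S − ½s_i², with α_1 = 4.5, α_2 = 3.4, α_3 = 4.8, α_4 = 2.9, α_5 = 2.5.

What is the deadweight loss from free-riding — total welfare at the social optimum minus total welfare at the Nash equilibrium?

526.17

Household i's FOC: ∂u_i/∂s_i = α_i − s_i = 0, so s_i* = α_i.
NE contributions = (4.5, 3.4, 4.8, 2.9, 2.5); S = 18.1.
W^NE = (Σα)·S − ½Σα_i² = 18.1² − ½·69.51 = 292.855.
Planner sets s_i = Σα_j = 18.1 for every i, so S^SO = 5·18.1 = 90.5.
W^SO = (Σα)·S^SO − ½·5·(Σα)² = (5/2)·18.1² = 819.025.
Deadweight loss = W^SO − W^NE = 526.17.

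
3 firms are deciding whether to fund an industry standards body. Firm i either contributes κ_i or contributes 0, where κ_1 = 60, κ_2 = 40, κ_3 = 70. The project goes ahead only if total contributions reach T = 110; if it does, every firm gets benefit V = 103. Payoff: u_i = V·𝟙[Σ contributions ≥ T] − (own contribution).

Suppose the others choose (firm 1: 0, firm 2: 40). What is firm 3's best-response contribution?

Others' total = 40. Contributing 70 brings total to 110 ≥ 110: gain V − κ_3 = 33.
Best response: 70.

70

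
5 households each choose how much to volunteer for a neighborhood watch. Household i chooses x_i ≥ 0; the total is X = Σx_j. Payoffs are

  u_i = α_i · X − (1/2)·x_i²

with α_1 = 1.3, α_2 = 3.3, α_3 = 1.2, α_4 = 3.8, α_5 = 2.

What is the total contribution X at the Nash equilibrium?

11.6

Household i's FOC: ∂u_i/∂x_i = α_i − x_i = 0, so x_i* = α_i.
NE contributions = (1.3, 3.3, 1.2, 3.8, 2); X = 11.6.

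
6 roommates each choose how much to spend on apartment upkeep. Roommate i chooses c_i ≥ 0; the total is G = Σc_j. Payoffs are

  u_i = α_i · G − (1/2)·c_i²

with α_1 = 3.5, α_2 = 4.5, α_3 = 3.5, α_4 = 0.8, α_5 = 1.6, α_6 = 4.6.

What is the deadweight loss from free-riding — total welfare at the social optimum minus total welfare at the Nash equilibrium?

719.055

Roommate i's FOC: ∂u_i/∂c_i = α_i − c_i = 0, so c_i* = α_i.
NE contributions = (3.5, 4.5, 3.5, 0.8, 1.6, 4.6); G = 18.5.
W^NE = (Σα)·G − ½Σα_i² = 18.5² − ½·69.11 = 307.695.
Planner sets c_i = Σα_j = 18.5 for every i, so G^SO = 6·18.5 = 111.
W^SO = (Σα)·G^SO − ½·6·(Σα)² = (6/2)·18.5² = 1026.75.
Deadweight loss = W^SO − W^NE = 719.055.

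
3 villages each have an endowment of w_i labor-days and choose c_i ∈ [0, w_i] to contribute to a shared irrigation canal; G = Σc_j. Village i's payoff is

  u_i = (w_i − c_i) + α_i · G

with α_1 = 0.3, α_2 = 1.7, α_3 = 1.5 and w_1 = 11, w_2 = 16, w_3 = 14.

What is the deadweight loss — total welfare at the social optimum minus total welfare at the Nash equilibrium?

∂u_i/∂c_i = α_i − 1, so village i contributes w_i if α_i > 1, else 0.
α_i > 1 for i ∈ {2, 3}; NE contributions (0, 16, 14), G = 30.
W^NE = Σw_i − G^NE + (Σα_i)·G^NE = 41 + 2.5·30 = 116.
Planner: ∂(Σu_j)/∂c_i = Σα_j − 1 = 2.5 > 0, so everyone contributes w_i; G^SO = 41, W^SO = 41 + 2.5·41 = 143.5.
Deadweight loss = 27.5.

27.5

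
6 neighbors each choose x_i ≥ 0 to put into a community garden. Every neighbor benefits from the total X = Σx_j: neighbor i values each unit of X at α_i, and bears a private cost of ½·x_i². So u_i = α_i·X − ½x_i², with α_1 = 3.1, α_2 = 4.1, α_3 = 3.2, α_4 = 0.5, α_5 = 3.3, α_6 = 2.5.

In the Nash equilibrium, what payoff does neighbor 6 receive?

38.625

Neighbor i's FOC: ∂u_i/∂x_i = α_i − x_i = 0, so x_i* = α_i.
NE contributions = (3.1, 4.1, 3.2, 0.5, 3.3, 2.5); X = 16.7.
u_6 = α_6·X − ½·(x_6)² = 2.5·16.7 − ½·2.5² = 38.625.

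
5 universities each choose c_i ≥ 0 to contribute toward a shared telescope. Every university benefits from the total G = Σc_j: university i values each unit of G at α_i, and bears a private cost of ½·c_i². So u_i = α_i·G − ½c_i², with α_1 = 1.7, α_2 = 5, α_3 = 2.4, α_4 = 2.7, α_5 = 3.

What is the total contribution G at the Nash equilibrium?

University i's FOC: ∂u_i/∂c_i = α_i − c_i = 0, so c_i* = α_i.
NE contributions = (1.7, 5, 2.4, 2.7, 3); G = 14.8.

14.8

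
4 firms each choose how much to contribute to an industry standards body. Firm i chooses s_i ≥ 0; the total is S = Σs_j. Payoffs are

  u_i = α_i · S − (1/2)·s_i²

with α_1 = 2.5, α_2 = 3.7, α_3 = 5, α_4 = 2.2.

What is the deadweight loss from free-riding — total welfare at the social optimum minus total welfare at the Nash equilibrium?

204.45

Firm i's FOC: ∂u_i/∂s_i = α_i − s_i = 0, so s_i* = α_i.
NE contributions = (2.5, 3.7, 5, 2.2); S = 13.4.
W^NE = (Σα)·S − ½Σα_i² = 13.4² − ½·49.78 = 154.67.
Planner sets s_i = Σα_j = 13.4 for every i, so S^SO = 4·13.4 = 53.6.
W^SO = (Σα)·S^SO − ½·4·(Σα)² = (4/2)·13.4² = 359.12.
Deadweight loss = W^SO − W^NE = 204.45.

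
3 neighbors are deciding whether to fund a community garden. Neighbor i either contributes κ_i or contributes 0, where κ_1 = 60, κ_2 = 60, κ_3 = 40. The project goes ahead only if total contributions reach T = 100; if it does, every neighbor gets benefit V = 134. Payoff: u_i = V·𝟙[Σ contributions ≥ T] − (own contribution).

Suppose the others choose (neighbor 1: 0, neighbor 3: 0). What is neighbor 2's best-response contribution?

0

Others' total = 0. Even contributing 60 gives 60 < 100: no benefit either way.
Best response: 0.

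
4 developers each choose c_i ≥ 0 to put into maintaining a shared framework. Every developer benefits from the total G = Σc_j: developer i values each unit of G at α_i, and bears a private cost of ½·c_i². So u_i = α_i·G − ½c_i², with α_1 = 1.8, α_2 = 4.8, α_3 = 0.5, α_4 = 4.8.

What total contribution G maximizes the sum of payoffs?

Planner FOC: ∂(Σu_j)/∂c_i = (Σα_j) − c_i = 0, so c_i^SO = Σα_j = 11.9 for every i; G^SO = 47.6.

47.6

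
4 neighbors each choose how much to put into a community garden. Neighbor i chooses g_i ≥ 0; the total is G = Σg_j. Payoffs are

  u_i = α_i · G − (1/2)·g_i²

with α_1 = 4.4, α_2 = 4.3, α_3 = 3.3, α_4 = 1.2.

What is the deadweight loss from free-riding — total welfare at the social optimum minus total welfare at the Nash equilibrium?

Neighbor i's FOC: ∂u_i/∂g_i = α_i − g_i = 0, so g_i* = α_i.
NE contributions = (4.4, 4.3, 3.3, 1.2); G = 13.2.
W^NE = (Σα)·G − ½Σα_i² = 13.2² − ½·50.18 = 149.15.
Planner sets g_i = Σα_j = 13.2 for every i, so G^SO = 4·13.2 = 52.8.
W^SO = (Σα)·G^SO − ½·4·(Σα)² = (4/2)·13.2² = 348.48.
Deadweight loss = W^SO − W^NE = 199.33.

199.33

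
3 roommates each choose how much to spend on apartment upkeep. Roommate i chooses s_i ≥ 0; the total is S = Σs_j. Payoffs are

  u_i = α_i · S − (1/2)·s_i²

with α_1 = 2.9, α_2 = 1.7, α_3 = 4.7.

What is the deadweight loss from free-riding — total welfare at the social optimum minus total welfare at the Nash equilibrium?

59.94

Roommate i's FOC: ∂u_i/∂s_i = α_i − s_i = 0, so s_i* = α_i.
NE contributions = (2.9, 1.7, 4.7); S = 9.3.
W^NE = (Σα)·S − ½Σα_i² = 9.3² − ½·33.39 = 69.795.
Planner sets s_i = Σα_j = 9.3 for every i, so S^SO = 3·9.3 = 27.9.
W^SO = (Σα)·S^SO − ½·3·(Σα)² = (3/2)·9.3² = 129.735.
Deadweight loss = W^SO − W^NE = 59.94.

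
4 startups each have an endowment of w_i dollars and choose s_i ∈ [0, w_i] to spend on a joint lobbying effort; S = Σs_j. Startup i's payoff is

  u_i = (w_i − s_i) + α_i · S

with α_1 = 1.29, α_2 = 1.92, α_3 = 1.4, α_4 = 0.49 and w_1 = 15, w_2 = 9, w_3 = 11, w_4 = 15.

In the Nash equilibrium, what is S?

∂u_i/∂s_i = α_i − 1, so startup i contributes w_i if α_i > 1, else 0.
α_i > 1 for i ∈ {1, 2, 3}; NE contributions (15, 9, 11, 0), S = 35.

35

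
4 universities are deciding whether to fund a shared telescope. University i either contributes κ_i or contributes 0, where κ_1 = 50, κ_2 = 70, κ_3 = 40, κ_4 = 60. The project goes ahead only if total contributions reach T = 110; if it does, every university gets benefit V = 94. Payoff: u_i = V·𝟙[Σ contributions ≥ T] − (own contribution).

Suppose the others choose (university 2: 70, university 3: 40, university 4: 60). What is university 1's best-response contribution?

0

Others' total = 170 ≥ 110; contributing adds cost 50 for no extra benefit.
Best response: 0.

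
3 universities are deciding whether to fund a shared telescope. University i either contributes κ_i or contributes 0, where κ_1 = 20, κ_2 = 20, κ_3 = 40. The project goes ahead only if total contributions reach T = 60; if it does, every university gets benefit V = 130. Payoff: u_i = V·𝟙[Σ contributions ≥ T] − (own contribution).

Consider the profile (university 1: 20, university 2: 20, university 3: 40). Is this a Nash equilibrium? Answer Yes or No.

Total = 80 ≥ 60: provided.
University 1 (pledges 20, payoff 110): dropping to 0 → total 60, payoff 130. Profitable deviation.

No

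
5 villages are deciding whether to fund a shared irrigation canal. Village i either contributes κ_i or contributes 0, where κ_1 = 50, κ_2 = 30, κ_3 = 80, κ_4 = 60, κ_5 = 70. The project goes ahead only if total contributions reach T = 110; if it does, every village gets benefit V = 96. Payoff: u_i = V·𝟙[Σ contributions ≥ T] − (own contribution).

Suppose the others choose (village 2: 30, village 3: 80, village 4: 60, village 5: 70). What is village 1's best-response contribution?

Others' total = 240 ≥ 110; contributing adds cost 50 for no extra benefit.
Best response: 0.

0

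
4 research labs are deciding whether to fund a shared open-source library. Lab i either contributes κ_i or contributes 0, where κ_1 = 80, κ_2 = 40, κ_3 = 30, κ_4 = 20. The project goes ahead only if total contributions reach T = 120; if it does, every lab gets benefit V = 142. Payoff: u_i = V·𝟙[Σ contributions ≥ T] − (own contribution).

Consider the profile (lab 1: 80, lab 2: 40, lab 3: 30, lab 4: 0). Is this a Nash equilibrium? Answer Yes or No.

No

Total = 150 ≥ 120: provided.
Lab 1 (pledges 80, payoff 62): dropping to 0 → total 70, payoff 0. No gain.
Lab 2 (pledges 40, payoff 102): dropping to 0 → total 110, payoff 0. No gain.
Lab 3 (pledges 30, payoff 112): dropping to 0 → total 120, payoff 142. Profitable deviation.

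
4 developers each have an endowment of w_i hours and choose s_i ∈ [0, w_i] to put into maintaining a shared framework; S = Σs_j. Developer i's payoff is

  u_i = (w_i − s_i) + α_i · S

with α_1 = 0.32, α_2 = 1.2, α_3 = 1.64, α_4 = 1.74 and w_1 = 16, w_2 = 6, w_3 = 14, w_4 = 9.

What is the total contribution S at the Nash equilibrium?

∂u_i/∂s_i = α_i − 1, so developer i contributes w_i if α_i > 1, else 0.
α_i > 1 for i ∈ {2, 3, 4}; NE contributions (0, 6, 14, 9), S = 29.

29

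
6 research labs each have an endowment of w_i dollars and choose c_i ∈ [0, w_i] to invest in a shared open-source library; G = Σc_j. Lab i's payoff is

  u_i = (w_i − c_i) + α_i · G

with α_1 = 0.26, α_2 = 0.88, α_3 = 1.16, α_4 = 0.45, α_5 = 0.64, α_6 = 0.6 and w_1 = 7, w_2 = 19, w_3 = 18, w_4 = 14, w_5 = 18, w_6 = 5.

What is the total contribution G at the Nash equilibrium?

∂u_i/∂c_i = α_i − 1, so lab i contributes w_i if α_i > 1, else 0.
α_i > 1 for i ∈ {3}; NE contributions (0, 0, 18, 0, 0, 0), G = 18.

18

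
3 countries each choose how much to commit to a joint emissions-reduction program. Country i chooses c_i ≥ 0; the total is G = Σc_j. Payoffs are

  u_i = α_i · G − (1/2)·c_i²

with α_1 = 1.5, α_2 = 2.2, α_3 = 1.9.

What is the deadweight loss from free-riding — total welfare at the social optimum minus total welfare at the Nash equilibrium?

21.03

Country i's FOC: ∂u_i/∂c_i = α_i − c_i = 0, so c_i* = α_i.
NE contributions = (1.5, 2.2, 1.9); G = 5.6.
W^NE = (Σα)·G − ½Σα_i² = 5.6² − ½·10.7 = 26.01.
Planner sets c_i = Σα_j = 5.6 for every i, so G^SO = 3·5.6 = 16.8.
W^SO = (Σα)·G^SO − ½·3·(Σα)² = (3/2)·5.6² = 47.04.
Deadweight loss = W^SO − W^NE = 21.03.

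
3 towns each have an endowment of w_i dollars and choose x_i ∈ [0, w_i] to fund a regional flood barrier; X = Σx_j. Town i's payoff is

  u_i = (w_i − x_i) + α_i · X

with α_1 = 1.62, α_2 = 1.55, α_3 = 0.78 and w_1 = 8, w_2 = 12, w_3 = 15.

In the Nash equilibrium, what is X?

∂u_i/∂x_i = α_i − 1, so town i contributes w_i if α_i > 1, else 0.
α_i > 1 for i ∈ {1, 2}; NE contributions (8, 12, 0), X = 20.

20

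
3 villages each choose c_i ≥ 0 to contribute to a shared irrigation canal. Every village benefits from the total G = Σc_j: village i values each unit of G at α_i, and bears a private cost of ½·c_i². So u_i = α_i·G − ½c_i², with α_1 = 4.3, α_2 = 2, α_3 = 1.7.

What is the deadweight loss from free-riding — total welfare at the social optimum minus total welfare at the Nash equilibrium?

Village i's FOC: ∂u_i/∂c_i = α_i − c_i = 0, so c_i* = α_i.
NE contributions = (4.3, 2, 1.7); G = 8.
W^NE = (Σα)·G − ½Σα_i² = 8² − ½·25.38 = 51.31.
Planner sets c_i = Σα_j = 8 for every i, so G^SO = 3·8 = 24.
W^SO = (Σα)·G^SO − ½·3·(Σα)² = (3/2)·8² = 96.
Deadweight loss = W^SO − W^NE = 44.69.

44.69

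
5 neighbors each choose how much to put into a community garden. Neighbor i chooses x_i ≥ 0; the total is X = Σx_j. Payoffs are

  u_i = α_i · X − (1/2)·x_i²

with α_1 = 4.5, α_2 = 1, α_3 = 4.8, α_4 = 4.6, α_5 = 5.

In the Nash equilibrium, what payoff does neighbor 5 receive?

87

Neighbor i's FOC: ∂u_i/∂x_i = α_i − x_i = 0, so x_i* = α_i.
NE contributions = (4.5, 1, 4.8, 4.6, 5); X = 19.9.
u_5 = α_5·X − ½·(x_5)² = 5·19.9 − ½·5² = 87.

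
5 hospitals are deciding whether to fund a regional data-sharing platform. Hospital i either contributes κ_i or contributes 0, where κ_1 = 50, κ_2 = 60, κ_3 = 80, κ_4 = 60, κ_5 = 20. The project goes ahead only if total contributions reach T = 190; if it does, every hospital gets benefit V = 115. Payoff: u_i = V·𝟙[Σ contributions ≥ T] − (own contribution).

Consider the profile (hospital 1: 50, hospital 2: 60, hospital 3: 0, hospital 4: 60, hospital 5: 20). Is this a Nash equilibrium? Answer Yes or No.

Yes

Total = 190 ≥ 190: provided.
Hospital 1 (pledges 50, payoff 65): dropping to 0 → total 140, payoff 0. No gain.
Hospital 2 (pledges 60, payoff 55): dropping to 0 → total 130, payoff 0. No gain.
Hospital 3 (pledges 0, payoff 115): pledging 80 → total 270, payoff 35. No gain.
Hospital 4 (pledges 60, payoff 55): dropping to 0 → total 130, payoff 0. No gain.
Hospital 5 (pledges 20, payoff 95): dropping to 0 → total 170, payoff 0. No gain.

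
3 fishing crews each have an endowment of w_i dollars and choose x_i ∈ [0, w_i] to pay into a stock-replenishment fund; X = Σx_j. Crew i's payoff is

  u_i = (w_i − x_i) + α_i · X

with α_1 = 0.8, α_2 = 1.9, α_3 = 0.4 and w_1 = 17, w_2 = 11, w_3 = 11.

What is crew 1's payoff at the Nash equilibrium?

25.8

∂u_i/∂x_i = α_i − 1, so crew i contributes w_i if α_i > 1, else 0.
α_i > 1 for i ∈ {2}; NE contributions (0, 11, 0), X = 11.
u_1 = (17 − 0) + 0.8·11 = 25.8.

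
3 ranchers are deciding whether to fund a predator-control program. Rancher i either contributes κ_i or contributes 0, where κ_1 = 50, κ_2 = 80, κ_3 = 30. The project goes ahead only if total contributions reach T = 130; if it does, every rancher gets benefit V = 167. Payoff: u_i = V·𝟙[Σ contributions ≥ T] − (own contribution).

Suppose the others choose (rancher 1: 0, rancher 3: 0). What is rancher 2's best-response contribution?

0

Others' total = 0. Even contributing 80 gives 80 < 130: no benefit either way.
Best response: 0.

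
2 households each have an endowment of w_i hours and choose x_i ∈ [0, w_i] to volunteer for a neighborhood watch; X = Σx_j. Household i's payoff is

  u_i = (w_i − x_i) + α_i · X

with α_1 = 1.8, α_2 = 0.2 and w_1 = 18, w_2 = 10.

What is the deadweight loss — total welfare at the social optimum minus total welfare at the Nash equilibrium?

10

∂u_i/∂x_i = α_i − 1, so household i contributes w_i if α_i > 1, else 0.
α_i > 1 for i ∈ {1}; NE contributions (18, 0), X = 18.
W^NE = Σw_i − X^NE + (Σα_i)·X^NE = 28 + 1·18 = 46.
Planner: ∂(Σu_j)/∂x_i = Σα_j − 1 = 1 > 0, so everyone contributes w_i; X^SO = 28, W^SO = 28 + 1·28 = 56.
Deadweight loss = 10.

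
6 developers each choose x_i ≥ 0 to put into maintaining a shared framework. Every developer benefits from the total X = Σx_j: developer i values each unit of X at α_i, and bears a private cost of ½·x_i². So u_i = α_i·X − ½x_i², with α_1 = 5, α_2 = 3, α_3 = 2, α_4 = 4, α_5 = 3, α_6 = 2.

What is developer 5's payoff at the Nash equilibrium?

Developer i's FOC: ∂u_i/∂x_i = α_i − x_i = 0, so x_i* = α_i.
NE contributions = (5, 3, 2, 4, 3, 2); X = 19.
u_5 = α_5·X − ½·(x_5)² = 3·19 − ½·3² = 52.5.

52.5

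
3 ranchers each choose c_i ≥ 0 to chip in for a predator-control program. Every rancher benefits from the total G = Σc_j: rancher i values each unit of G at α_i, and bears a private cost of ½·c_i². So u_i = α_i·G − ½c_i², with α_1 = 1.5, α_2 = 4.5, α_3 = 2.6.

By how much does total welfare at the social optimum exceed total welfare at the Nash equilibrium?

51.61

Rancher i's FOC: ∂u_i/∂c_i = α_i − c_i = 0, so c_i* = α_i.
NE contributions = (1.5, 4.5, 2.6); G = 8.6.
W^NE = (Σα)·G − ½Σα_i² = 8.6² − ½·29.26 = 59.33.
Planner sets c_i = Σα_j = 8.6 for every i, so G^SO = 3·8.6 = 25.8.
W^SO = (Σα)·G^SO − ½·3·(Σα)² = (3/2)·8.6² = 110.94.
Deadweight loss = W^SO − W^NE = 51.61.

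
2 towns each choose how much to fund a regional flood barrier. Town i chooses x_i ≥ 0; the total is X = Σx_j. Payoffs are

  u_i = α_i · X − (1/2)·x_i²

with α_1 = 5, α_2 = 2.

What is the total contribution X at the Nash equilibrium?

7

Town i's FOC: ∂u_i/∂x_i = α_i − x_i = 0, so x_i* = α_i.
NE contributions = (5, 2); X = 7.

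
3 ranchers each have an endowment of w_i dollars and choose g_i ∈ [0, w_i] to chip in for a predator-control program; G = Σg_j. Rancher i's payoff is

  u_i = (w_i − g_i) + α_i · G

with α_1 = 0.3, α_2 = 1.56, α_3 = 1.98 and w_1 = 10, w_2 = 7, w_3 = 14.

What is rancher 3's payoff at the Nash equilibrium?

∂u_i/∂g_i = α_i − 1, so rancher i contributes w_i if α_i > 1, else 0.
α_i > 1 for i ∈ {2, 3}; NE contributions (0, 7, 14), G = 21.
u_3 = (14 − 14) + 1.98·21 = 41.58.

41.58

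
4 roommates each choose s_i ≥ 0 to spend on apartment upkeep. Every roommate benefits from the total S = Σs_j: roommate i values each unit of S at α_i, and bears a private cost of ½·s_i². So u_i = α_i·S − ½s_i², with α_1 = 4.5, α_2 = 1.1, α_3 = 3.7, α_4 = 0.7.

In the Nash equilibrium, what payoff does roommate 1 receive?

Roommate i's FOC: ∂u_i/∂s_i = α_i − s_i = 0, so s_i* = α_i.
NE contributions = (4.5, 1.1, 3.7, 0.7); S = 10.
u_1 = α_1·S − ½·(s_1)² = 4.5·10 − ½·4.5² = 34.875.

34.875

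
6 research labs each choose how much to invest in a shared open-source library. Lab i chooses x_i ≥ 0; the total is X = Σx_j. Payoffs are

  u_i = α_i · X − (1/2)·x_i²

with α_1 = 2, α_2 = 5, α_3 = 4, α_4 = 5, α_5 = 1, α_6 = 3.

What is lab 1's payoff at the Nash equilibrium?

38

Lab i's FOC: ∂u_i/∂x_i = α_i − x_i = 0, so x_i* = α_i.
NE contributions = (2, 5, 4, 5, 1, 3); X = 20.
u_1 = α_1·X − ½·(x_1)² = 2·20 − ½·2² = 38.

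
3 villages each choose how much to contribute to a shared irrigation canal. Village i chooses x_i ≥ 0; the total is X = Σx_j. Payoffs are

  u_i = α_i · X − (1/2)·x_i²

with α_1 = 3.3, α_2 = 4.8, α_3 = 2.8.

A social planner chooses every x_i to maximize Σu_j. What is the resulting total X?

32.7

Planner FOC: ∂(Σu_j)/∂x_i = (Σα_j) − x_i = 0, so x_i^SO = Σα_j = 10.9 for every i; X^SO = 32.7.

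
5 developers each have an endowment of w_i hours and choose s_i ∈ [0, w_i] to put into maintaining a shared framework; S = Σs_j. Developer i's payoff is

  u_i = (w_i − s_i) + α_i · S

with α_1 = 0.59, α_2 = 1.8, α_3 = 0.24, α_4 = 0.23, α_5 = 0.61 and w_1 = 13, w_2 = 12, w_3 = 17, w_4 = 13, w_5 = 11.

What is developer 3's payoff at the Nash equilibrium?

19.88

∂u_i/∂s_i = α_i − 1, so developer i contributes w_i if α_i > 1, else 0.
α_i > 1 for i ∈ {2}; NE contributions (0, 12, 0, 0, 0), S = 12.
u_3 = (17 − 0) + 0.24·12 = 19.88.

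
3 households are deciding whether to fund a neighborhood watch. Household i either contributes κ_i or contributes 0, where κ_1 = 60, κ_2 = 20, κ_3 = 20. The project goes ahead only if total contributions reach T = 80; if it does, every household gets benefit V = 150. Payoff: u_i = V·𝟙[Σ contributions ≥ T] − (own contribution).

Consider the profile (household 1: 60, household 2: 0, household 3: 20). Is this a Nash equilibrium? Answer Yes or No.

Total = 80 ≥ 80: provided.
Household 1 (pledges 60, payoff 90): dropping to 0 → total 20, payoff 0. No gain.
Household 2 (pledges 0, payoff 150): pledging 20 → total 100, payoff 130. No gain.
Household 3 (pledges 20, payoff 130): dropping to 0 → total 60, payoff 0. No gain.

Yes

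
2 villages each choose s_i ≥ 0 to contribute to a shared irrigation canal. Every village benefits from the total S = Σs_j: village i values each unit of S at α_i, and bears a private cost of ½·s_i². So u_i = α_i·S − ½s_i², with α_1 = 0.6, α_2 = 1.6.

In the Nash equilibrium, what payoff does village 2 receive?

2.24

Village i's FOC: ∂u_i/∂s_i = α_i − s_i = 0, so s_i* = α_i.
NE contributions = (0.6, 1.6); S = 2.2.
u_2 = α_2·S − ½·(s_2)² = 1.6·2.2 − ½·1.6² = 2.24.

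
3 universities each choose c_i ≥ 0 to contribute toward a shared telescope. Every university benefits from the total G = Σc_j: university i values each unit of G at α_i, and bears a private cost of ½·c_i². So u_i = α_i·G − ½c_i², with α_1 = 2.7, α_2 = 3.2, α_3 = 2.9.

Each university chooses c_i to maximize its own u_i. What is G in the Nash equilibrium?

8.8

University i's FOC: ∂u_i/∂c_i = α_i − c_i = 0, so c_i* = α_i.
NE contributions = (2.7, 3.2, 2.9); G = 8.8.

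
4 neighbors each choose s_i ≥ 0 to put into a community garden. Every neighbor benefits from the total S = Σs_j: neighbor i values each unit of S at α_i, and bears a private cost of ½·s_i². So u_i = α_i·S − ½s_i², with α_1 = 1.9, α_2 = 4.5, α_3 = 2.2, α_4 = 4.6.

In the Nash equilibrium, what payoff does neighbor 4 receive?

Neighbor i's FOC: ∂u_i/∂s_i = α_i − s_i = 0, so s_i* = α_i.
NE contributions = (1.9, 4.5, 2.2, 4.6); S = 13.2.
u_4 = α_4·S − ½·(s_4)² = 4.6·13.2 − ½·4.6² = 50.14.

50.14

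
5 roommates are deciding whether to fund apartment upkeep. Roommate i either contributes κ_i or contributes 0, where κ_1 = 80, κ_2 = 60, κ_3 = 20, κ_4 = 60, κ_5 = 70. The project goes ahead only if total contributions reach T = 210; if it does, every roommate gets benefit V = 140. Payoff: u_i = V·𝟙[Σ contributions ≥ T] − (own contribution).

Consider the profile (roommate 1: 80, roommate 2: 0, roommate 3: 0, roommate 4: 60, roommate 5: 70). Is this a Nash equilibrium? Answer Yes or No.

Total = 210 ≥ 210: provided.
Roommate 1 (pledges 80, payoff 60): dropping to 0 → total 130, payoff 0. No gain.
Roommate 2 (pledges 0, payoff 140): pledging 60 → total 270, payoff 80. No gain.
Roommate 3 (pledges 0, payoff 140): pledging 20 → total 230, payoff 120. No gain.
Roommate 4 (pledges 60, payoff 80): dropping to 0 → total 150, payoff 0. No gain.
Roommate 5 (pledges 70, payoff 70): dropping to 0 → total 140, payoff 0. No gain.

Yes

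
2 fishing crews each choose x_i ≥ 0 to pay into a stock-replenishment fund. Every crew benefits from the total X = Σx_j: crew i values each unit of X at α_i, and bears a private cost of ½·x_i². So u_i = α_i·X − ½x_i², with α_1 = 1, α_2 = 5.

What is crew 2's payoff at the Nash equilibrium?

Crew i's FOC: ∂u_i/∂x_i = α_i − x_i = 0, so x_i* = α_i.
NE contributions = (1, 5); X = 6.
u_2 = α_2·X − ½·(x_2)² = 5·6 − ½·5² = 17.5.

17.5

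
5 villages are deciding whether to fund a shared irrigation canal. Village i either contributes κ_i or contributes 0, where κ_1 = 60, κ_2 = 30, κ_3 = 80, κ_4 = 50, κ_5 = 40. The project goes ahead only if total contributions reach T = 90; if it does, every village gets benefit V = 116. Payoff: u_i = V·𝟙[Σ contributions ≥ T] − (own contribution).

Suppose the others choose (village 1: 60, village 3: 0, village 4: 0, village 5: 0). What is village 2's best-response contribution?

Others' total = 60. Contributing 30 brings total to 90 ≥ 90: gain V − κ_2 = 86.
Best response: 30.

30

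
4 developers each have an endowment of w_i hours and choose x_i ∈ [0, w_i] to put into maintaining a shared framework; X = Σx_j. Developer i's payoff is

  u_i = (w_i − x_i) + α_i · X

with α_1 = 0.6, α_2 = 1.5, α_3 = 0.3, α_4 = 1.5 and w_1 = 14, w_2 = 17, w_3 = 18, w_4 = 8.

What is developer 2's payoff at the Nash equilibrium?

∂u_i/∂x_i = α_i − 1, so developer i contributes w_i if α_i > 1, else 0.
α_i > 1 for i ∈ {2, 4}; NE contributions (0, 17, 0, 8), X = 25.
u_2 = (17 − 17) + 1.5·25 = 37.5.

37.5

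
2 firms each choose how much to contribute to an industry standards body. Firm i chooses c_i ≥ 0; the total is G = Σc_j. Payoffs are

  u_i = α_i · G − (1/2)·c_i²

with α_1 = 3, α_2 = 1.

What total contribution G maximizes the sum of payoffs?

8

Planner FOC: ∂(Σu_j)/∂c_i = (Σα_j) − c_i = 0, so c_i^SO = Σα_j = 4 for every i; G^SO = 8.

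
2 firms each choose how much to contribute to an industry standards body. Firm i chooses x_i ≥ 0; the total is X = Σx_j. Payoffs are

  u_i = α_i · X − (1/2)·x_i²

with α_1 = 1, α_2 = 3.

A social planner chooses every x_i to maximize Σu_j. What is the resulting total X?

Planner FOC: ∂(Σu_j)/∂x_i = (Σα_j) − x_i = 0, so x_i^SO = Σα_j = 4 for every i; X^SO = 8.

8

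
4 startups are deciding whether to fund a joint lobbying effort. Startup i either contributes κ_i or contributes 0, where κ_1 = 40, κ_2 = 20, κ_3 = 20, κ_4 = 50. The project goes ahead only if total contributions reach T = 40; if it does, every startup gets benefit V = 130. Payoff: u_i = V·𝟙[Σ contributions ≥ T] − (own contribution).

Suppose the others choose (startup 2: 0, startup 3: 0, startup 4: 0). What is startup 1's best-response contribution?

Others' total = 0. Contributing 40 brings total to 40 ≥ 40: gain V − κ_1 = 90.
Best response: 40.

40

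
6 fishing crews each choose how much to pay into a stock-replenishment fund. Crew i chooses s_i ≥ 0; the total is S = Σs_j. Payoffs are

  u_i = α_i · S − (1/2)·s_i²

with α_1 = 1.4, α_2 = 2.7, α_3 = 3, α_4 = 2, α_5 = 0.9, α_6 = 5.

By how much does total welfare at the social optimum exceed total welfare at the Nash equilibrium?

474.03

Crew i's FOC: ∂u_i/∂s_i = α_i − s_i = 0, so s_i* = α_i.
NE contributions = (1.4, 2.7, 3, 2, 0.9, 5); S = 15.
W^NE = (Σα)·S − ½Σα_i² = 15² − ½·48.06 = 200.97.
Planner sets s_i = Σα_j = 15 for every i, so S^SO = 6·15 = 90.
W^SO = (Σα)·S^SO − ½·6·(Σα)² = (6/2)·15² = 675.
Deadweight loss = W^SO − W^NE = 474.03.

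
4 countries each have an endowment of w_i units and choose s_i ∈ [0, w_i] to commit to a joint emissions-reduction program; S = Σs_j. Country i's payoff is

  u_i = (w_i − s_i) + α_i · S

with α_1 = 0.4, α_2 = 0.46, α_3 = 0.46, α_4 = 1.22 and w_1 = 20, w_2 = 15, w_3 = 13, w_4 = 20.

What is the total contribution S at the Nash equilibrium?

∂u_i/∂s_i = α_i − 1, so country i contributes w_i if α_i > 1, else 0.
α_i > 1 for i ∈ {4}; NE contributions (0, 0, 0, 20), S = 20.

20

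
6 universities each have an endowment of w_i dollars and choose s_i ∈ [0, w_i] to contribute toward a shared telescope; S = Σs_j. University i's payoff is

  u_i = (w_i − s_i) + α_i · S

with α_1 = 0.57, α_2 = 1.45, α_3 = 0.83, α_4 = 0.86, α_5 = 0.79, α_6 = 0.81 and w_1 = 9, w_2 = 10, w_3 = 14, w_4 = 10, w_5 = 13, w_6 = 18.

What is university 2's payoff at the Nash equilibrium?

∂u_i/∂s_i = α_i − 1, so university i contributes w_i if α_i > 1, else 0.
α_i > 1 for i ∈ {2}; NE contributions (0, 10, 0, 0, 0, 0), S = 10.
u_2 = (10 − 10) + 1.45·10 = 14.5.

14.5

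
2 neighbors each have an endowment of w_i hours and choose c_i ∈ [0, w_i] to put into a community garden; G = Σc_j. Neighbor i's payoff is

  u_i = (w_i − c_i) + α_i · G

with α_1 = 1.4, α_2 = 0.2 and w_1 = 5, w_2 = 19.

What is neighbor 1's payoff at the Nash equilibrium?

7

∂u_i/∂c_i = α_i − 1, so neighbor i contributes w_i if α_i > 1, else 0.
α_i > 1 for i ∈ {1}; NE contributions (5, 0), G = 5.
u_1 = (5 − 5) + 1.4·5 = 7.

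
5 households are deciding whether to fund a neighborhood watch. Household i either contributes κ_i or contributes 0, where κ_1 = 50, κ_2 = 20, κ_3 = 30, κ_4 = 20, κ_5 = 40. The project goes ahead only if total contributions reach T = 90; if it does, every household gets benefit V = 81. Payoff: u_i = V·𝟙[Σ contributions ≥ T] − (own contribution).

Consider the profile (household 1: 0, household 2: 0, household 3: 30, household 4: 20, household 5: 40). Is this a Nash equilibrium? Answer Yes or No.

Total = 90 ≥ 90: provided.
Household 1 (pledges 0, payoff 81): pledging 50 → total 140, payoff 31. No gain.
Household 2 (pledges 0, payoff 81): pledging 20 → total 110, payoff 61. No gain.
Household 3 (pledges 30, payoff 51): dropping to 0 → total 60, payoff 0. No gain.
Household 4 (pledges 20, payoff 61): dropping to 0 → total 70, payoff 0. No gain.
Household 5 (pledges 40, payoff 41): dropping to 0 → total 50, payoff 0. No gain.

Yes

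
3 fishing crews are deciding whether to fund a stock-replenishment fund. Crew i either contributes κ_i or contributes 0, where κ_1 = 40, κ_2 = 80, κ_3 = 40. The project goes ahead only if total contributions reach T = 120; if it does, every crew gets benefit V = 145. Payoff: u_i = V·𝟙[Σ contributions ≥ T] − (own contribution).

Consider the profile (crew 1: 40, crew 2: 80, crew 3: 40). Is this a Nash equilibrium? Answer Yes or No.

Total = 160 ≥ 120: provided.
Crew 1 (pledges 40, payoff 105): dropping to 0 → total 120, payoff 145. Profitable deviation.

No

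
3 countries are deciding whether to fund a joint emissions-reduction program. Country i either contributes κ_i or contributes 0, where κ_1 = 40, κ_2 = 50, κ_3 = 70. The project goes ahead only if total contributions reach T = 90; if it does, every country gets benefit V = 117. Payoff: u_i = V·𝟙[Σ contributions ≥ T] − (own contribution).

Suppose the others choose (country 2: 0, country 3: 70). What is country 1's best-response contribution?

Others' total = 70. Contributing 40 brings total to 110 ≥ 90: gain V − κ_1 = 77.
Best response: 40.

40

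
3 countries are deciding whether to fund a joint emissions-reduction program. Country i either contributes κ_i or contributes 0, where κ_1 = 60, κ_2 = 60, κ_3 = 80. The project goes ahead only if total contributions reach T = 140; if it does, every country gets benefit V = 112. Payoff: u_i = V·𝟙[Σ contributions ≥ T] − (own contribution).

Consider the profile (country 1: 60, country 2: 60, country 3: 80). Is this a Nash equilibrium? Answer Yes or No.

No

Total = 200 ≥ 140: provided.
Country 1 (pledges 60, payoff 52): dropping to 0 → total 140, payoff 112. Profitable deviation.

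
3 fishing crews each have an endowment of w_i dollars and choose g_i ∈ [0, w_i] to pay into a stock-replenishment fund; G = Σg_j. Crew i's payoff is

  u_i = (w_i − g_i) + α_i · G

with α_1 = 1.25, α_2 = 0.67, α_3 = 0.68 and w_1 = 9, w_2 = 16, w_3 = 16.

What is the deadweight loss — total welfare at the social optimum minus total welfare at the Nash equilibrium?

51.2

∂u_i/∂g_i = α_i − 1, so crew i contributes w_i if α_i > 1, else 0.
α_i > 1 for i ∈ {1}; NE contributions (9, 0, 0), G = 9.
W^NE = Σw_i − G^NE + (Σα_i)·G^NE = 41 + 1.6·9 = 55.4.
Planner: ∂(Σu_j)/∂g_i = Σα_j − 1 = 1.6 > 0, so everyone contributes w_i; G^SO = 41, W^SO = 41 + 1.6·41 = 106.6.
Deadweight loss = 51.2.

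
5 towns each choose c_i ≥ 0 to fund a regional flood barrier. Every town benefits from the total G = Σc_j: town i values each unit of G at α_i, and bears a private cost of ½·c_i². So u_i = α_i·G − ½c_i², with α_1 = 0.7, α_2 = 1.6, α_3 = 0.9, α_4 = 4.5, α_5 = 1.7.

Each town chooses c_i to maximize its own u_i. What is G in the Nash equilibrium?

9.4

Town i's FOC: ∂u_i/∂c_i = α_i − c_i = 0, so c_i* = α_i.
NE contributions = (0.7, 1.6, 0.9, 4.5, 1.7); G = 9.4.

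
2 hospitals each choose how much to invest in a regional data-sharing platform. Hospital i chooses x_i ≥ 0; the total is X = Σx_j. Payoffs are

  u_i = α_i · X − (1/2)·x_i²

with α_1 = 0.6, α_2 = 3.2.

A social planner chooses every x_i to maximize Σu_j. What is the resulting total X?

7.6

Planner FOC: ∂(Σu_j)/∂x_i = (Σα_j) − x_i = 0, so x_i^SO = Σα_j = 3.8 for every i; X^SO = 7.6.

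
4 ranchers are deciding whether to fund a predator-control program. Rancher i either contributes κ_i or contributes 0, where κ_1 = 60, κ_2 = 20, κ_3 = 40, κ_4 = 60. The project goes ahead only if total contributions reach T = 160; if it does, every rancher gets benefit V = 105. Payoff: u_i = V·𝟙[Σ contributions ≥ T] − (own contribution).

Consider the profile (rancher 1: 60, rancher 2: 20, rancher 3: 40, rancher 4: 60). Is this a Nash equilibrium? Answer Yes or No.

Total = 180 ≥ 160: provided.
Rancher 1 (pledges 60, payoff 45): dropping to 0 → total 120, payoff 0. No gain.
Rancher 2 (pledges 20, payoff 85): dropping to 0 → total 160, payoff 105. Profitable deviation.

No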